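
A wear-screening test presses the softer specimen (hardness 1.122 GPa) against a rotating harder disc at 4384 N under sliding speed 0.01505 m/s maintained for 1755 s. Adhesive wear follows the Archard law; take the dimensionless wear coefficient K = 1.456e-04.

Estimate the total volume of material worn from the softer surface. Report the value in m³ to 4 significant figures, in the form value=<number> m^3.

value=1.503e-08 m^3

The algebra holds exact precision, and intermediates are displayed rounded. Rounded just once: 4 significant digits.
Convert: Path length L = v·t = 0.01505 m/s × 1755 s = 26.41 m.
Convert: Hardness H = 1.122 GPa = 1.122e+09 Pa.
In SI base units, W = 4384 N, H = 1.122e+09 Pa, K = 1.456e-04.
Wear volume V = K·W·L/H = 1.456e-04 · 4384 · 26.41 / 1.122e+09 = 1.503e-08 m³.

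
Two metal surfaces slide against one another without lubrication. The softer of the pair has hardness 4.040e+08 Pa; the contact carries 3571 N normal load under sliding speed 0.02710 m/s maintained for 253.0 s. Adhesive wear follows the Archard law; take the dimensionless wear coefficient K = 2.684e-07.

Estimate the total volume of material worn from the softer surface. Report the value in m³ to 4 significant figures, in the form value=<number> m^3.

The intermediates are printed rounded. Every step runs at full float precision. Rounded just once to 4 significant figures.
Distance L = v·t = 0.02710 m/s × 253.0 s = 6.856 m.
In SI base units, W = 3571 N, H = 4.040e+08 Pa, K = 2.684e-07.
Apply Archard: V = K·W·L/H = 2.684e-07 · 3571 · 6.856 / 4.040e+08 = 1.627e-11 m³.

value=1.627e-11 m^3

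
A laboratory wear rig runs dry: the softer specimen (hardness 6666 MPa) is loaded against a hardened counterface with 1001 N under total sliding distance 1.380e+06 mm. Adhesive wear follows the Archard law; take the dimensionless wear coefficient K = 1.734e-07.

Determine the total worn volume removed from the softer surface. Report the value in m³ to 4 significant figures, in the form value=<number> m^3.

value=3.593e-11 m^3

Quoted intermediates are rounded. All arithmetic carries full float precision — rounded just once: 4 significant figures.
Convert: The distance L = 1.380e+06 mm = 1380 m.
Convert: Hardness H = 6666 MPa = 6.666e+09 Pa.
In SI base units, W = 1001 N, H = 6.666e+09 Pa, K = 1.734e-07.
Wear volume V = K·W·L/H = 1.734e-07 · 1001 · 1380 / 6.666e+09 = 3.593e-11 m³.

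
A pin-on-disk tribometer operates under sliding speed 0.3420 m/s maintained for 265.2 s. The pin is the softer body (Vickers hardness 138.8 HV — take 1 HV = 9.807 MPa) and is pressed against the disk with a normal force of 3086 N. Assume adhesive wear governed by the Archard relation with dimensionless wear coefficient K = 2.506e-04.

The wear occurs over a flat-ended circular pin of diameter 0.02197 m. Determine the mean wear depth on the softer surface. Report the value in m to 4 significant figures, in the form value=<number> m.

value=1.359e-04 m

The intermediates are displayed rounded; the algebra maintains full float precision. Rounded just once to 4 significant digits.
The distance L = v·t = 0.3420 m/s × 265.2 s = 90.70 m.
Hardness H = 138.8 HV × 9.807 MPa/HV = 1361 MPa = 1.361e+09 Pa.
Contact area A = π·d²/4 = π·(0.02197 m)²/4 = 3.791e-04 m².
Collected in SI base units: W = 3086 N, H = 1.361e+09 Pa, K = 2.506e-04.
Apply Archard: V = K·W·L/H = 2.506e-04 · 3086 · 90.70 / 1.361e+09 = 5.153e-08 m³.
Depth h = V/A = 5.153e-08 / 3.791e-04 = 1.359e-04 m.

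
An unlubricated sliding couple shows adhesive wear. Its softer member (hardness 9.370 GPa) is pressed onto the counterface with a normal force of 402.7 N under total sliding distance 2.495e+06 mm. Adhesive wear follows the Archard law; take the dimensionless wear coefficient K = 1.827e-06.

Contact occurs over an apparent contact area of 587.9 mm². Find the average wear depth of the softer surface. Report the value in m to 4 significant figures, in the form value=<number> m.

value=3.332e-07 m

Each operation maintains exact precision; intermediates are printed rounded, and one last rounding: 4 significant digits.
Convert: Distance L = 2.495e+06 mm = 2495 m.
Convert: Hardness H = 9.370 GPa = 9.370e+09 Pa.
Convert: Contact area A = 587.9 mm² = 5.879e-04 m².
As SI base values: W = 402.7 N, H = 9.370e+09 Pa, K = 1.827e-06.
By Archard's law, V = K·W·L/H = 1.827e-06 · 402.7 · 2495 / 9.370e+09 = 1.959e-10 m³.
Mean wear depth h = V/A = 1.959e-10 / 5.879e-04 = 3.332e-07 m.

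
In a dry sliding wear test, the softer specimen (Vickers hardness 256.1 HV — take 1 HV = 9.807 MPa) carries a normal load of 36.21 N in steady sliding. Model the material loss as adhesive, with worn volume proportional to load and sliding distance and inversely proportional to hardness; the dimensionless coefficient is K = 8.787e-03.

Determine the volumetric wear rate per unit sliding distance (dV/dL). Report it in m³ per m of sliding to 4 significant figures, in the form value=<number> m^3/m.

value=1.267e-10 m^3/m

Shown intermediates are rounded; all working math keeps full precision — rounded just once to four significant figures.
Convert: Hardness H = 256.1 HV × 9.807 MPa/HV = 2512 MPa = 2.512e+09 Pa.
SI base units throughout: W = 36.21 N, H = 2.512e+09 Pa, K = 8.787e-03.
Rate of wear dV/dL = K·W/H: 8.787e-03 · 36.21 / 2.512e+09 = 1.267e-10 m³/m.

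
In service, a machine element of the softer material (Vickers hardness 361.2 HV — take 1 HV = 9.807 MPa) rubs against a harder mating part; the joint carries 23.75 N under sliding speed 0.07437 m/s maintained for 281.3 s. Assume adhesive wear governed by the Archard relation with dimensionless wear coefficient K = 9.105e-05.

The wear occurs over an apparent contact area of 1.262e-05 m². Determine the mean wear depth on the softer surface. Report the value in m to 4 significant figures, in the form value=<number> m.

Each operation runs at exact precision. The intermediates are shown rounded; a single final rounding, at four significant digits.
Distance covered L = v·t = 0.07437 m/s × 281.3 s = 20.92 m.
Hardness H = 361.2 HV × 9.807 MPa/HV = 3542 MPa = 3.542e+09 Pa.
SI base units throughout: W = 23.75 N, H = 3.542e+09 Pa, K = 9.105e-05.
Volume removed: V = K·W·L/H = 9.105e-05 · 23.75 · 20.92 / 3.542e+09 = 1.277e-11 m³.
Wear depth h = V/A = 1.277e-11 / 1.262e-05 = 1.012e-06 m.

value=1.012e-06 m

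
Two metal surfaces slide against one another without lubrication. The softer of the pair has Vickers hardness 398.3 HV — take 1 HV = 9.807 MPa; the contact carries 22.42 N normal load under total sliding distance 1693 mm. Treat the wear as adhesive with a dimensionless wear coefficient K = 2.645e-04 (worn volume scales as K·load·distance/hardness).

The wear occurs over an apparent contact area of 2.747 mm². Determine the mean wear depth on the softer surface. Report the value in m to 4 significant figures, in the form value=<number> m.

Intermediate values are shown rounded; the algebra maintains full precision. Rounded just once to 4 significant digits.
Convert: Total distance L = 1693 mm = 1.693 m.
Convert: Hardness H = 398.3 HV × 9.807 MPa/HV = 3906 MPa = 3.906e+09 Pa.
Convert: Contact area A = 2.747 mm² = 2.747e-06 m².
As SI base values: W = 22.42 N, H = 3.906e+09 Pa, K = 2.645e-04.
The Archard volume V = K·W·L/H = 2.645e-04 · 22.42 · 1.693 / 3.906e+09 = 2.570e-12 m³.
Mean wear depth h = V/A = 2.570e-12 / 2.747e-06 = 9.356e-07 m.

value=9.356e-07 m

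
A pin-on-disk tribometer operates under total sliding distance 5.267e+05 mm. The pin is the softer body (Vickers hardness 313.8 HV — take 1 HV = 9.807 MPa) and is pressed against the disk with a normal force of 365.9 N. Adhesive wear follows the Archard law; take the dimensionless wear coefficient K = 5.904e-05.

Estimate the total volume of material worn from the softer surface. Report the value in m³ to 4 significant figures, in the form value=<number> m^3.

value=3.697e-09 m^3

Intermediates are shown rounded — the algebra carries full float precision. Rounded once at the end to four significant figures.
Distance covered L = 5.267e+05 mm = 526.7 m.
Hardness H = 313.8 HV × 9.807 MPa/HV = 3077 MPa = 3.077e+09 Pa.
As SI base values: W = 365.9 N, H = 3.077e+09 Pa, K = 5.904e-05.
The Archard volume V = K·W·L/H = 5.904e-05 · 365.9 · 526.7 / 3.077e+09 = 3.697e-09 m³.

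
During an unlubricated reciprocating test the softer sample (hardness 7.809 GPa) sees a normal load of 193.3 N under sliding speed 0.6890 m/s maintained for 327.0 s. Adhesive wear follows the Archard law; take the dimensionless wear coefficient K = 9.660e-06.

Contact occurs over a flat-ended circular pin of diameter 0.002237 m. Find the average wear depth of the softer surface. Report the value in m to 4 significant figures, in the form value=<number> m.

value=1.371e-05 m

Intermediate values are printed rounded — all arithmetic runs at full precision — rounded once at the end to 4 significant digits.
Distance L = v·t = 0.6890 m/s × 327.0 s = 225.3 m.
Hardness H = 7.809 GPa = 7.809e+09 Pa.
Contact area A = π·d²/4 = π·(0.002237 m)²/4 = 3.930e-06 m².
In SI base units, W = 193.3 N, H = 7.809e+09 Pa, K = 9.660e-06.
Archard volume V = K·W·L/H = 9.660e-06 · 193.3 · 225.3 / 7.809e+09 = 5.387e-11 m³.
Mean depth h = V/A = 5.387e-11 / 3.930e-06 = 1.371e-05 m.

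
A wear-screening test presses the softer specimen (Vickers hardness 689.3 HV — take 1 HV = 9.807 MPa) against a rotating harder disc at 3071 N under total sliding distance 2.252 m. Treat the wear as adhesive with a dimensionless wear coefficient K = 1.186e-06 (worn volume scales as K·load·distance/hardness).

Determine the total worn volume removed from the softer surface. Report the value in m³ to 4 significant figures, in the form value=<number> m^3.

value=1.213e-12 m^3

Intermediates appear rounded; the computation runs at exact precision; rounded once at the end to four significant digits.
Convert: Hardness H = 689.3 HV × 9.807 MPa/HV = 6760 MPa = 6.760e+09 Pa.
In SI base units: W = 3071 N, H = 6.760e+09 Pa, K = 1.186e-06.
Archard relation: V = K·W·L/H = 1.186e-06 · 3071 · 2.252 / 6.760e+09 = 1.213e-12 m³.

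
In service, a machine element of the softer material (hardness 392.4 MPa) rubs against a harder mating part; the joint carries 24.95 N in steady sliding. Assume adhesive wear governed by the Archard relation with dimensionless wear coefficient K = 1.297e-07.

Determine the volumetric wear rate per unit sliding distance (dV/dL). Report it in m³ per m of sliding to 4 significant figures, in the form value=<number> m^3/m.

value=8.247e-15 m^3/m

Displayed values are rounded — all arithmetic holds full precision, and rounded just once to 4 significant digits.
Hardness H = 392.4 MPa = 3.924e+08 Pa.
In SI base units: W = 24.95 N, H = 3.924e+08 Pa, K = 1.297e-07.
Volumetric rate dV/dL = K·W/H: 1.297e-07 · 24.95 / 3.924e+08 = 8.247e-15 m³/m.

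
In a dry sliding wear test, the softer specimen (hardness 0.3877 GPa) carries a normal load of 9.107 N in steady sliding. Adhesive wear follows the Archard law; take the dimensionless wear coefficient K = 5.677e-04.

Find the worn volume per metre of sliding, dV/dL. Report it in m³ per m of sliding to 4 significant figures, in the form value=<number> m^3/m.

The computation holds full precision; shown intermediates are rounded, and one final rounding: four significant digits.
Hardness H = 0.3877 GPa = 3.877e+08 Pa.
Collected in SI base units: W = 9.107 N, H = 3.877e+08 Pa, K = 5.677e-04.
Sliding wear rate dV/dL = K·W/H, per unit distance: 5.677e-04 · 9.107 / 3.877e+08 = 1.334e-11 m³/m.

value=1.334e-11 m^3/m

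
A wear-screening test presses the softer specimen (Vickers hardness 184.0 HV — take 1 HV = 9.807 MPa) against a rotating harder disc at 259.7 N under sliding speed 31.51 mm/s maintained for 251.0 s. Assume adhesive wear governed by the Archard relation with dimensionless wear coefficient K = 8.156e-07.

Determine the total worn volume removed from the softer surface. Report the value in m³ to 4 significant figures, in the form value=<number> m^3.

Each operation holds full float precision. Intermediates are printed rounded — one last rounding to 4 significant figures.
Convert: Sliding speed v = 31.51 mm/s = 0.03151 m/s. Distance L = v·t = 0.03151 m/s × 251.0 s = 7.909 m.
Convert: Hardness H = 184.0 HV × 9.807 MPa/HV = 1804 MPa = 1.804e+09 Pa.
Expressed in SI base units: W = 259.7 N, H = 1.804e+09 Pa, K = 8.156e-07.
Volume removed: V = K·W·L/H = 8.156e-07 · 259.7 · 7.909 / 1.804e+09 = 9.284e-13 m³.

value=9.284e-13 m^3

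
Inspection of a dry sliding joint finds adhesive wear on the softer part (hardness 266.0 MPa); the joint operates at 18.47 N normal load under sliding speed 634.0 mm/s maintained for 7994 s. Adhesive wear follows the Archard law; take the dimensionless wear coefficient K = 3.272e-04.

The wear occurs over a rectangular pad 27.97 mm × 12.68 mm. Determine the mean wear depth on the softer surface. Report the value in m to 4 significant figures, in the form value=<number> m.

The intermediates are printed rounded, and all arithmetic runs at exact precision; a lone final rounding, at four significant figures.
Sliding speed v = 634.0 mm/s = 0.6340 m/s. Path length L = v·t = 0.6340 m/s × 7994 s = 5068 m.
Hardness H = 266.0 MPa = 2.660e+08 Pa.
Pad sides 27.97 mm × 12.68 mm = 0.02797 m × 0.01268 m. Contact area A = 0.02797 m × 0.01268 m = 3.547e-04 m².
In SI base units: W = 18.47 N, H = 2.660e+08 Pa, K = 3.272e-04.
Wear volume V = K·W·L/H = 3.272e-04 · 18.47 · 5068 / 2.660e+08 = 1.151e-07 m³.
Mean depth h = V/A = 1.151e-07 / 3.547e-04 = 3.247e-04 m.

value=3.247e-04 m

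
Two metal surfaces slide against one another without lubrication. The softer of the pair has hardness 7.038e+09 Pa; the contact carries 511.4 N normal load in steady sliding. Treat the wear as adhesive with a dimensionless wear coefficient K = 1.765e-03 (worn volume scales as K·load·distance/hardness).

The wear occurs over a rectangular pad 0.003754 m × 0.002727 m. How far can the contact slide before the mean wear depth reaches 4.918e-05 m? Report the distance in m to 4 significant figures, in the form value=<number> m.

Quoted intermediates are rounded; all working math runs at full precision; one final rounding: 4 significant figures.
Contact area A = 0.003754 m × 0.002727 m = 1.024e-05 m².
Restated in SI base units: W = 511.4 N, H = 7.038e+09 Pa, K = 1.765e-03.
Allowed volume V_lim = h_lim·A = 4.918e-05 · 1.024e-05 = 5.035e-10 m³.
Sliding life L = V_lim·H/(K·W) = 5.035e-10 · 7.038e+09 / (1.765e-03 · 511.4) = 3.926 m.

value=3.926 m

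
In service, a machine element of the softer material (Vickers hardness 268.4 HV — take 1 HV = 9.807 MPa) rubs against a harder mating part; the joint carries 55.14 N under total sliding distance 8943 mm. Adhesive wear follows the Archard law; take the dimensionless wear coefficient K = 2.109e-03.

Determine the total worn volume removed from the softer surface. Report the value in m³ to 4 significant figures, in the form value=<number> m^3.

All arithmetic maintains full precision; quoted intermediates are rounded; a single final rounding, at 4 significant figures.
Convert: Distance L = 8943 mm = 8.943 m.
Convert: Hardness H = 268.4 HV × 9.807 MPa/HV = 2632 MPa = 2.632e+09 Pa.
Working in SI base units: W = 55.14 N, H = 2.632e+09 Pa, K = 2.109e-03.
Volume removed: V = K·W·L/H = 2.109e-03 · 55.14 · 8.943 / 2.632e+09 = 3.951e-10 m³.

value=3.951e-10 m^3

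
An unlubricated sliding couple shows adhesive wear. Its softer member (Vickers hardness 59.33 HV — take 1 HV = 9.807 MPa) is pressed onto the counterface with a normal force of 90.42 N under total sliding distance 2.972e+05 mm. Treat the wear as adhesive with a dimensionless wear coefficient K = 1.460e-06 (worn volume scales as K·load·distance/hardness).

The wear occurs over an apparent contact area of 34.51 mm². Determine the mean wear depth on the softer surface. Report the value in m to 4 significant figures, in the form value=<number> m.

value=1.954e-06 m

All working math keeps full float precision — intermediates are printed rounded — one last rounding: 4 significant digits.
The distance L = 2.972e+05 mm = 297.2 m.
Hardness H = 59.33 HV × 9.807 MPa/HV = 581.8 MPa = 5.818e+08 Pa.
Contact area A = 34.51 mm² = 3.451e-05 m².
Restated in SI base units: W = 90.42 N, H = 5.818e+08 Pa, K = 1.460e-06.
By Archard's law, V = K·W·L/H = 1.460e-06 · 90.42 · 297.2 / 5.818e+08 = 6.743e-11 m³.
Average depth h = V/A = 6.743e-11 / 3.451e-05 = 1.954e-06 m.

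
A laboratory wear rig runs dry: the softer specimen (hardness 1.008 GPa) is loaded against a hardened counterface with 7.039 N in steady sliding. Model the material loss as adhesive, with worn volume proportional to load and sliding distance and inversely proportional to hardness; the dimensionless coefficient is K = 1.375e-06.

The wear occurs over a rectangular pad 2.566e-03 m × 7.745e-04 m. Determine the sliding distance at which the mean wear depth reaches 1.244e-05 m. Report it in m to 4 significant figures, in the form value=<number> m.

value=2575 m

The computation carries full precision — intermediate values are printed rounded, and rounded just once: four significant figures.
Hardness H = 1.008 GPa = 1.008e+09 Pa.
Contact area A = 2.566e-03 m × 7.745e-04 m = 1.987e-06 m².
In SI base units: W = 7.039 N, H = 1.008e+09 Pa, K = 1.375e-06.
At the depth limit, V_lim = h_lim·A = 1.244e-05 · 1.987e-06 = 2.472e-11 m³.
Life L = V_lim·H/(K·W) = 2.472e-11 · 1.008e+09 / (1.375e-06 · 7.039) = 2575 m.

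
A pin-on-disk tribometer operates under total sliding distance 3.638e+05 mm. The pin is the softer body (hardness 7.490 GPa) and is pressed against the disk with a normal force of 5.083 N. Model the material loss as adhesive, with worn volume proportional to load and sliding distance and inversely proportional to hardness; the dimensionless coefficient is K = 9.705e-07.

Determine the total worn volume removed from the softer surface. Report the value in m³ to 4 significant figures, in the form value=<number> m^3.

value=2.396e-13 m^3

Intermediates are shown rounded, and the algebra maintains full float precision — rounded just once to 4 significant digits.
Convert: Distance covered L = 3.638e+05 mm = 363.8 m.
Convert: Hardness H = 7.490 GPa = 7.490e+09 Pa.
Restated in SI base units: W = 5.083 N, H = 7.490e+09 Pa, K = 9.705e-07.
Wear volume V = K·W·L/H = 9.705e-07 · 5.083 · 363.8 / 7.490e+09 = 2.396e-13 m³.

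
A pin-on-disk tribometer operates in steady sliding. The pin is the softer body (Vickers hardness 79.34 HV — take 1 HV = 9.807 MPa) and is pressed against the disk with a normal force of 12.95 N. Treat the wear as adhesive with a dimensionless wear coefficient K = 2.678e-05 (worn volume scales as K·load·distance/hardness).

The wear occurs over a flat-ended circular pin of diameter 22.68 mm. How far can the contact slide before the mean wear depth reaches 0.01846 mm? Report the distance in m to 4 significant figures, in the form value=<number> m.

Every step maintains exact precision. Intermediate values appear rounded; one final rounding: 4 significant figures.
Convert: Hardness H = 79.34 HV × 9.807 MPa/HV = 778.1 MPa = 7.781e+08 Pa.
Convert: Pin diameter d = 22.68 mm = 0.02268 m. Contact area A = π·d²/4 = π·(0.02268 m)²/4 = 4.040e-04 m².
Convert: Depth limit h_lim = 0.01846 mm = 1.846e-05 m.
In SI base units, W = 12.95 N, H = 7.781e+08 Pa, K = 2.678e-05.
Volume at the limit: V_lim = h_lim·A = 1.846e-05 · 4.040e-04 = 7.458e-09 m³.
Sliding life L = V_lim·H/(K·W) = 7.458e-09 · 7.781e+08 / (2.678e-05 · 12.95) = 1.673e+04 m.

value=1.673e+04 m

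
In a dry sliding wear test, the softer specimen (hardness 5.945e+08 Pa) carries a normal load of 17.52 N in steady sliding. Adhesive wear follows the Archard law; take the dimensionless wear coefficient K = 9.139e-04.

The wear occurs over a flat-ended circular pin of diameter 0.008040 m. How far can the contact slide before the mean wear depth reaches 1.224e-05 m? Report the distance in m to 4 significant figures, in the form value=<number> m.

value=23.07 m

The intermediates are printed rounded. All working math holds exact precision — one last rounding, at four significant digits.
Contact area A = π·d²/4 = π·(0.008040 m)²/4 = 5.077e-05 m².
Expressed in SI base units: W = 17.52 N, H = 5.945e+08 Pa, K = 9.139e-04.
Limit volume V_lim = h_lim·A = 1.224e-05 · 5.077e-05 = 6.214e-10 m³.
Sliding life L = V_lim·H/(K·W) = 6.214e-10 · 5.945e+08 / (9.139e-04 · 17.52) = 23.07 m.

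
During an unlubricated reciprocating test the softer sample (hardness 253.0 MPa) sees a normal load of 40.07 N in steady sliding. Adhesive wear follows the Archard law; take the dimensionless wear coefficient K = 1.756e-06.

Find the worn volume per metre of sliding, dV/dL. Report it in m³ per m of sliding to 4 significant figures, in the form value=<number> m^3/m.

Intermediate values are printed rounded; each operation holds full precision — a single final rounding, at 4 significant digits.
Convert: Hardness H = 253.0 MPa = 2.530e+08 Pa.
As SI base values: W = 40.07 N, H = 2.530e+08 Pa, K = 1.756e-06.
Sliding wear rate dV/dL = K·W/H — distance-free: 1.756e-06 · 40.07 / 2.530e+08 = 2.781e-13 m³/m.

value=2.781e-13 m^3/m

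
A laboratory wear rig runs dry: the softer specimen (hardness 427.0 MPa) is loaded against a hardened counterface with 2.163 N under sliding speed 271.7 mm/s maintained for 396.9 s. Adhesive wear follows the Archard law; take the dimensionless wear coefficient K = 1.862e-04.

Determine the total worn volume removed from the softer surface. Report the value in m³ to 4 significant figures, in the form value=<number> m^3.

value=1.017e-10 m^3

Intermediate values appear rounded — every step carries exact precision; one final rounding, at 4 significant figures.
Sliding speed v = 271.7 mm/s = 0.2717 m/s. Distance covered L = v·t = 0.2717 m/s × 396.9 s = 107.8 m.
Hardness H = 427.0 MPa = 4.270e+08 Pa.
Working in SI base units: W = 2.163 N, H = 4.270e+08 Pa, K = 1.862e-04.
Archard relation: V = K·W·L/H = 1.862e-04 · 2.163 · 107.8 / 4.270e+08 = 1.017e-10 m³.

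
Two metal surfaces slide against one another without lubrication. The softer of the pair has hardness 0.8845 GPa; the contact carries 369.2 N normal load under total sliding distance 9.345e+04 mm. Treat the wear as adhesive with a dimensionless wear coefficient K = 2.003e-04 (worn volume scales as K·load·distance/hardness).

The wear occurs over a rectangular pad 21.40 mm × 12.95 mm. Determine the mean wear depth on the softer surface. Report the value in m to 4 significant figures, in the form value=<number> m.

The intermediates appear rounded; the computation maintains full precision. Rounded once at the end to 4 significant digits.
Convert: The distance L = 9.345e+04 mm = 93.45 m.
Convert: Hardness H = 0.8845 GPa = 8.845e+08 Pa.
Convert: Pad sides 21.40 mm × 12.95 mm = 0.02140 m × 0.01295 m. Contact area A = 0.02140 m × 0.01295 m = 2.771e-04 m².
Collected in SI base units: W = 369.2 N, H = 8.845e+08 Pa, K = 2.003e-04.
By Archard's law, V = K·W·L/H = 2.003e-04 · 369.2 · 93.45 / 8.845e+08 = 7.813e-09 m³.
Mean wear depth h = V/A = 7.813e-09 / 2.771e-04 = 2.819e-05 m.

value=2.819e-05 m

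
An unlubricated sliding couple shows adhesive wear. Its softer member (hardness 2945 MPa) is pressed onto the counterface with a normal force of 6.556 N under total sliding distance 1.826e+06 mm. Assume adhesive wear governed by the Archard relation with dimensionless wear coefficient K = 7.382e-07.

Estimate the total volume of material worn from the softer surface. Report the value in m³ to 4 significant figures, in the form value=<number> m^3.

value=3.001e-12 m^3

The algebra keeps exact precision, and the intermediates are shown rounded; a lone final rounding: 4 significant digits.
Total distance L = 1.826e+06 mm = 1826 m.
Hardness H = 2945 MPa = 2.945e+09 Pa.
Collected in SI base units: W = 6.556 N, H = 2.945e+09 Pa, K = 7.382e-07.
Apply Archard: V = K·W·L/H = 7.382e-07 · 6.556 · 1826 / 2.945e+09 = 3.001e-12 m³.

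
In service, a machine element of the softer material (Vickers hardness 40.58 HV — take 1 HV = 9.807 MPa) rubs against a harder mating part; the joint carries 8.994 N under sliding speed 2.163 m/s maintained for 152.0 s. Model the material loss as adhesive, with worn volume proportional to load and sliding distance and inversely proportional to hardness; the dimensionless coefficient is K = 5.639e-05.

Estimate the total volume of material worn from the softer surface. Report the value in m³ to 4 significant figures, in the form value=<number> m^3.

All working math maintains exact precision. Intermediates appear rounded; one last rounding to 4 significant digits.
Convert: Distance covered L = v·t = 2.163 m/s × 152.0 s = 328.8 m.
Convert: Hardness H = 40.58 HV × 9.807 MPa/HV = 398.0 MPa = 3.980e+08 Pa.
In SI base units: W = 8.994 N, H = 3.980e+08 Pa, K = 5.639e-05.
Volume removed: V = K·W·L/H = 5.639e-05 · 8.994 · 328.8 / 3.980e+08 = 4.190e-10 m³.

value=4.190e-10 m^3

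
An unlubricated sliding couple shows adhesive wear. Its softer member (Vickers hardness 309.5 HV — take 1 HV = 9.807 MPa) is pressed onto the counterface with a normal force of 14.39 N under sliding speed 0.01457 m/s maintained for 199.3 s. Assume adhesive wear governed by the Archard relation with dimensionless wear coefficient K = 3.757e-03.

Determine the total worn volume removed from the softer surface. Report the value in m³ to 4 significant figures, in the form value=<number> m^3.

value=5.172e-11 m^3

All arithmetic holds exact precision — intermediates are shown rounded — one final rounding, at four significant figures.
Total distance L = v·t = 0.01457 m/s × 199.3 s = 2.904 m.
Hardness H = 309.5 HV × 9.807 MPa/HV = 3035 MPa = 3.035e+09 Pa.
Expressed in SI base units: W = 14.39 N, H = 3.035e+09 Pa, K = 3.757e-03.
Volume removed: V = K·W·L/H = 3.757e-03 · 14.39 · 2.904 / 3.035e+09 = 5.172e-11 m³.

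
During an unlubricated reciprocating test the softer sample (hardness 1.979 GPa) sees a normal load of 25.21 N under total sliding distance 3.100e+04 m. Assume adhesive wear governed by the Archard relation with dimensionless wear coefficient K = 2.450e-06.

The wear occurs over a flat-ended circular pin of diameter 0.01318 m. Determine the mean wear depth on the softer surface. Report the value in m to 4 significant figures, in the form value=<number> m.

Every step carries exact precision — the intermediates are displayed rounded; a single final rounding: 4 significant digits.
Hardness H = 1.979 GPa = 1.979e+09 Pa.
Contact area A = π·d²/4 = π·(0.01318 m)²/4 = 1.364e-04 m².
In SI base units: W = 25.21 N, H = 1.979e+09 Pa, K = 2.450e-06.
Wear volume V = K·W·L/H = 2.450e-06 · 25.21 · 3.100e+04 / 1.979e+09 = 9.675e-10 m³.
Depth h = V/A = 9.675e-10 / 1.364e-04 = 7.091e-06 m.

value=7.091e-06 m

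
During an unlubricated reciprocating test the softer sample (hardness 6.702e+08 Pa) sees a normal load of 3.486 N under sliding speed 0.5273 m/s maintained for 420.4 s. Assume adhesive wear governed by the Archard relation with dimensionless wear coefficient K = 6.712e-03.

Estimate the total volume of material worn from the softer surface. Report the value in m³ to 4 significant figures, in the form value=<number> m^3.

Intermediates are displayed rounded; the computation carries full float precision; a single final rounding to four significant figures.
Convert: Path length L = v·t = 0.5273 m/s × 420.4 s = 221.7 m.
SI base units throughout: W = 3.486 N, H = 6.702e+08 Pa, K = 6.712e-03.
Apply Archard: V = K·W·L/H = 6.712e-03 · 3.486 · 221.7 / 6.702e+08 = 7.739e-09 m³.

value=7.739e-09 m^3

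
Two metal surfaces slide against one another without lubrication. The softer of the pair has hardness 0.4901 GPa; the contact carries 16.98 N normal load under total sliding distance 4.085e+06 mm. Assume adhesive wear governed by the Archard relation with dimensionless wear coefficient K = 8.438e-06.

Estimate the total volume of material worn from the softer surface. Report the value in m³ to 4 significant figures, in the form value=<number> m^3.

The algebra runs at exact precision — intermediates are printed rounded; rounded once at the end, at 4 significant figures.
Convert: The distance L = 4.085e+06 mm = 4085 m.
Convert: Hardness H = 0.4901 GPa = 4.901e+08 Pa.
Restated in SI base units: W = 16.98 N, H = 4.901e+08 Pa, K = 8.438e-06.
Wear volume V = K·W·L/H = 8.438e-06 · 16.98 · 4085 / 4.901e+08 = 1.194e-09 m³.

value=1.194e-09 m^3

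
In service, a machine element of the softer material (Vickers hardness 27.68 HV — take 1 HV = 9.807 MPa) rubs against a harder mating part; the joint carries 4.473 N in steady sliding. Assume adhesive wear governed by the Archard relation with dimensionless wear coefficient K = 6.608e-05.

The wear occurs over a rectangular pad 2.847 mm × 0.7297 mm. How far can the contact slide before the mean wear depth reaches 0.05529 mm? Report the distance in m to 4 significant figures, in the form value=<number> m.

value=105.5 m

Quoted intermediates are rounded, and all working math runs at full precision; one final rounding: four significant digits.
Hardness H = 27.68 HV × 9.807 MPa/HV = 271.5 MPa = 2.715e+08 Pa.
Pad sides 2.847 mm × 0.7297 mm = 2.847e-03 m × 7.297e-04 m. Contact area A = 2.847e-03 m × 7.297e-04 m = 2.077e-06 m².
Depth limit h_lim = 0.05529 mm = 5.529e-05 m.
In SI base units, W = 4.473 N, H = 2.715e+08 Pa, K = 6.608e-05.
Wearable volume V_lim = h_lim·A = 5.529e-05 · 2.077e-06 = 1.149e-10 m³.
Life L = V_lim·H/(K·W) = 1.149e-10 · 2.715e+08 / (6.608e-05 · 4.473) = 105.5 m.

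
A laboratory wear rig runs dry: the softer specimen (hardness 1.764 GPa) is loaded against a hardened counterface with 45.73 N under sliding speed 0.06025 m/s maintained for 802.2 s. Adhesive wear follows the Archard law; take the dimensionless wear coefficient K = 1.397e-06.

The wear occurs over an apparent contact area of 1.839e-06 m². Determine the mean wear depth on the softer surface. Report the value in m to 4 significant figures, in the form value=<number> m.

Each operation runs at exact precision; intermediates appear rounded — rounded once at the end to four significant figures.
Total distance L = v·t = 0.06025 m/s × 802.2 s = 48.33 m.
Hardness H = 1.764 GPa = 1.764e+09 Pa.
Expressed in SI base units: W = 45.73 N, H = 1.764e+09 Pa, K = 1.397e-06.
Apply Archard: V = K·W·L/H = 1.397e-06 · 45.73 · 48.33 / 1.764e+09 = 1.750e-12 m³.
Mean depth h = V/A = 1.750e-12 / 1.839e-06 = 9.518e-07 m.

value=9.518e-07 m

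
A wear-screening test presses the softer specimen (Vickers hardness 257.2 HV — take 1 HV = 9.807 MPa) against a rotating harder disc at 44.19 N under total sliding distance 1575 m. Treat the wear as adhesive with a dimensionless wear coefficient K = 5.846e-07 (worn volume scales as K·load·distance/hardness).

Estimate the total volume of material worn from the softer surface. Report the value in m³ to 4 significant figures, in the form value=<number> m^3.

Intermediate values are shown rounded; every step runs at exact precision, and a single final rounding, at four significant figures.
Convert: Hardness H = 257.2 HV × 9.807 MPa/HV = 2522 MPa = 2.522e+09 Pa.
Expressed in SI base units: W = 44.19 N, H = 2.522e+09 Pa, K = 5.846e-07.
Archard relation: V = K·W·L/H = 5.846e-07 · 44.19 · 1575 / 2.522e+09 = 1.613e-11 m³.

value=1.613e-11 m^3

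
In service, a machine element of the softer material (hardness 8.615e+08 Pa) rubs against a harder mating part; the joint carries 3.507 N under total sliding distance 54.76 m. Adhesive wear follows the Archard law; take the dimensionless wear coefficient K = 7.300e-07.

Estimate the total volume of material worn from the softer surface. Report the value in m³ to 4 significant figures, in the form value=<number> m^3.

value=1.627e-13 m^3

Each operation maintains full precision; the intermediates appear rounded. Rounded once at the end: 4 significant digits.
Expressed in SI base units: W = 3.507 N, H = 8.615e+08 Pa, K = 7.300e-07.
Apply Archard: V = K·W·L/H = 7.300e-07 · 3.507 · 54.76 / 8.615e+08 = 1.627e-13 m³.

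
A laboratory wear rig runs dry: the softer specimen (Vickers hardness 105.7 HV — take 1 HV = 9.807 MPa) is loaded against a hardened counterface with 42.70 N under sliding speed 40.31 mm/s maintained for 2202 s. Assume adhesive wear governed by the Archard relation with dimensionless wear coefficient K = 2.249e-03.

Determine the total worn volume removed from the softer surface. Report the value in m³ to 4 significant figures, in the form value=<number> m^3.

Intermediates are displayed rounded — every step carries full float precision; a single final rounding to 4 significant digits.
Convert: Sliding speed v = 40.31 mm/s = 0.04031 m/s. Path length L = v·t = 0.04031 m/s × 2202 s = 88.76 m.
Convert: Hardness H = 105.7 HV × 9.807 MPa/HV = 1037 MPa = 1.037e+09 Pa.
Collected in SI base units: W = 42.70 N, H = 1.037e+09 Pa, K = 2.249e-03.
Wear volume V = K·W·L/H = 2.249e-03 · 42.70 · 88.76 / 1.037e+09 = 8.223e-09 m³.

value=8.223e-09 m^3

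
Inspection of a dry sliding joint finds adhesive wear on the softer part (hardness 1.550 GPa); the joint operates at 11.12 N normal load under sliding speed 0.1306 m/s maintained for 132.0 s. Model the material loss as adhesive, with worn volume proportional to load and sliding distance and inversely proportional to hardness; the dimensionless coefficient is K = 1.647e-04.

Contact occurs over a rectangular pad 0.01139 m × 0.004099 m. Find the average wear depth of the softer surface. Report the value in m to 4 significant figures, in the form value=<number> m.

Every step runs at exact precision — shown intermediates are rounded. Rounded just once to four significant figures.
Total distance L = v·t = 0.1306 m/s × 132.0 s = 17.24 m.
Hardness H = 1.550 GPa = 1.550e+09 Pa.
Contact area A = 0.01139 m × 0.004099 m = 4.669e-05 m².
Collected in SI base units: W = 11.12 N, H = 1.550e+09 Pa, K = 1.647e-04.
Apply Archard: V = K·W·L/H = 1.647e-04 · 11.12 · 17.24 / 1.550e+09 = 2.037e-11 m³.
Mean depth h = V/A = 2.037e-11 / 4.669e-05 = 4.363e-07 m.

value=4.363e-07 m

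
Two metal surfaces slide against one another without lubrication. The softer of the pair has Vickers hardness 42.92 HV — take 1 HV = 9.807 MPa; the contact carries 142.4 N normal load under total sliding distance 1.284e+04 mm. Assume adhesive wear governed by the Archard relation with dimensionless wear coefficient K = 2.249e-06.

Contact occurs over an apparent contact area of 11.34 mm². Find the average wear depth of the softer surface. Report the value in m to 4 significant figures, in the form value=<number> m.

value=8.615e-07 m

Intermediates are printed rounded, and the computation runs at full float precision, and a lone final rounding: four significant digits.
Convert: Total distance L = 1.284e+04 mm = 12.84 m.
Convert: Hardness H = 42.92 HV × 9.807 MPa/HV = 420.9 MPa = 4.209e+08 Pa.
Convert: Contact area A = 11.34 mm² = 1.134e-05 m².
Restated in SI base units: W = 142.4 N, H = 4.209e+08 Pa, K = 2.249e-06.
Archard relation: V = K·W·L/H = 2.249e-06 · 142.4 · 12.84 / 4.209e+08 = 9.769e-12 m³.
Mean wear depth h = V/A = 9.769e-12 / 1.134e-05 = 8.615e-07 m.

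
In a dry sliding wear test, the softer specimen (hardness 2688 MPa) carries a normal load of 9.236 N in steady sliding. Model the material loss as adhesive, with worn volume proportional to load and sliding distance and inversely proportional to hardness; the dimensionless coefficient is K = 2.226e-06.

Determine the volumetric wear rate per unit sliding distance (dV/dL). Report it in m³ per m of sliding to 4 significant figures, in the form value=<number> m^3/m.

Shown intermediates are rounded, and the computation runs at full float precision. Rounded just once to four significant figures.
Hardness H = 2688 MPa = 2.688e+09 Pa.
In SI base units, W = 9.236 N, H = 2.688e+09 Pa, K = 2.226e-06.
Volumetric rate dV/dL = K·W/H, so: 2.226e-06 · 9.236 / 2.688e+09 = 7.649e-15 m³/m.

value=7.649e-15 m^3/m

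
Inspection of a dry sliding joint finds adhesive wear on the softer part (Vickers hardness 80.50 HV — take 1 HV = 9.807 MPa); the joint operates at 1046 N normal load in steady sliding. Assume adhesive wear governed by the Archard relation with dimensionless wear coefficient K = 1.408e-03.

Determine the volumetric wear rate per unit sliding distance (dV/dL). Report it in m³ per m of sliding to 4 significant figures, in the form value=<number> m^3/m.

value=1.866e-09 m^3/m

All working math carries full float precision; the intermediates are shown rounded — a lone final rounding, at four significant figures.
Convert: Hardness H = 80.50 HV × 9.807 MPa/HV = 789.5 MPa = 7.895e+08 Pa.
Expressed in SI base units: W = 1046 N, H = 7.895e+08 Pa, K = 1.408e-03.
Volumetric rate dV/dL = K·W/H (independent of L): 1.408e-03 · 1046 / 7.895e+08 = 1.866e-09 m³/m.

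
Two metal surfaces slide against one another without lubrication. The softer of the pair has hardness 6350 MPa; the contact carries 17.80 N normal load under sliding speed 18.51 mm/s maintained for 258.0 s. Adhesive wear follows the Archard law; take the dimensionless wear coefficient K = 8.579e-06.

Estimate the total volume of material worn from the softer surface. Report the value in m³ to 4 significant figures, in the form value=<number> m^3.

The intermediates are displayed rounded, and each operation keeps full precision; one final rounding to four significant figures.
Convert: Sliding speed v = 18.51 mm/s = 0.01851 m/s. Path length L = v·t = 0.01851 m/s × 258.0 s = 4.776 m.
Convert: Hardness H = 6350 MPa = 6.350e+09 Pa.
SI base units throughout: W = 17.80 N, H = 6.350e+09 Pa, K = 8.579e-06.
By Archard's law, V = K·W·L/H = 8.579e-06 · 17.80 · 4.776 / 6.350e+09 = 1.148e-13 m³.

value=1.148e-13 m^3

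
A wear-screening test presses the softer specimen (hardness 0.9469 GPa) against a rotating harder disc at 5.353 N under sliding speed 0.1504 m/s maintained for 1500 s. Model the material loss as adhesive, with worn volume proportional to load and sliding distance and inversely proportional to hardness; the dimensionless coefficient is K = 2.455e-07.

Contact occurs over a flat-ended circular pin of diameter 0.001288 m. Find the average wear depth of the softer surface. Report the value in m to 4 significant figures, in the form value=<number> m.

value=2.403e-07 m

Each operation runs at exact precision — intermediates are displayed rounded — rounded once at the end, at 4 significant digits.
Convert: Total distance L = v·t = 0.1504 m/s × 1500 s = 225.6 m.
Convert: Hardness H = 0.9469 GPa = 9.469e+08 Pa.
Convert: Contact area A = π·d²/4 = π·(0.001288 m)²/4 = 1.303e-06 m².
As SI base values: W = 5.353 N, H = 9.469e+08 Pa, K = 2.455e-07.
Wear volume V = K·W·L/H = 2.455e-07 · 5.353 · 225.6 / 9.469e+08 = 3.131e-13 m³.
Depth of wear h = V/A = 3.131e-13 / 1.303e-06 = 2.403e-07 m.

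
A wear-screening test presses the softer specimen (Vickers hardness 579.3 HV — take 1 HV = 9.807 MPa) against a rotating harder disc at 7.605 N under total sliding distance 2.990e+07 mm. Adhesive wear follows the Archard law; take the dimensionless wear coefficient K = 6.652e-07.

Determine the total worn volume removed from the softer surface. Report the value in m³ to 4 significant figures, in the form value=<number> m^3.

Quoted intermediates are rounded. The algebra maintains full float precision. Rounded just once to 4 significant figures.
Convert: Sliding distance L = 2.990e+07 mm = 2.990e+04 m.
Convert: Hardness H = 579.3 HV × 9.807 MPa/HV = 5681 MPa = 5.681e+09 Pa.
SI base units throughout: W = 7.605 N, H = 5.681e+09 Pa, K = 6.652e-07.
The Archard volume V = K·W·L/H = 6.652e-07 · 7.605 · 2.990e+04 / 5.681e+09 = 2.662e-11 m³.

value=2.662e-11 m^3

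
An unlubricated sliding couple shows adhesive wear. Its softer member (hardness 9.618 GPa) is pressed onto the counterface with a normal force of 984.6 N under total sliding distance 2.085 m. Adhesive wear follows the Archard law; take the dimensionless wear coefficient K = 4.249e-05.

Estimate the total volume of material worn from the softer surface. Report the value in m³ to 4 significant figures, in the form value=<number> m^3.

value=9.069e-12 m^3

Printed values are rounded, and each operation carries exact precision. Rounded once at the end: 4 significant digits.
Convert: Hardness H = 9.618 GPa = 9.618e+09 Pa.
Restated in SI base units: W = 984.6 N, H = 9.618e+09 Pa, K = 4.249e-05.
Archard relation: V = K·W·L/H = 4.249e-05 · 984.6 · 2.085 / 9.618e+09 = 9.069e-12 m³.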